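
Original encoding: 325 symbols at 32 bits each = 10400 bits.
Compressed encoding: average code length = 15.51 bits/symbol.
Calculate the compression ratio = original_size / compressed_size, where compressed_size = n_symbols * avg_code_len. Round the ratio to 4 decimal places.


original_size = n_symbols * orig_bits = 325 * 32 = 10400 bits
compressed_size = n_symbols * avg_code_len = 325 * 15.51 = 5040.75 bits
ratio = original_size / compressed_size = 10400 / 5040.75 = 2.0632

Compression ratio = 2.0632


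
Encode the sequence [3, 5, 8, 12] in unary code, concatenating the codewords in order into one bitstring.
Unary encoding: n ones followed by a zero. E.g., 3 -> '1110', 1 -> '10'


Encode each number as n ones followed by a terminating 0:
  3 -> 1110 (4 bits)
  5 -> 111110 (6 bits)
  8 -> 111111110 (9 bits)
  12 -> 1111111111110 (13 bits)
Total length = 4 + 6 + 9 + 13 = 32 bits.

Unary([3, 5, 8, 12]) = 11101111101111111101111111111110 (32 bits)


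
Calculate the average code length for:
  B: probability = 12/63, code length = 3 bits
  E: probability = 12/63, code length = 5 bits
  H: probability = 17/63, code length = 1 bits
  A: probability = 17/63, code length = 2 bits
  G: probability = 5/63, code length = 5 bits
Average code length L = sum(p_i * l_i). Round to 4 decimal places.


Weighted contributions p_i * l_i:
  B: (12/63) * 3 = 36/63
  E: (12/63) * 5 = 60/63
  H: (17/63) * 1 = 17/63
  A: (17/63) * 2 = 34/63
  G: (5/63) * 5 = 25/63
Sum = (36 + 60 + 17 + 34 + 25)/63 = 172/63

L = 172/63 = 2.7302 bits/symbol


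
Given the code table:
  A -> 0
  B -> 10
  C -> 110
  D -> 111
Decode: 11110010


Decoding:
111 -> D
10 -> B
0 -> A
10 -> B


Result: DBAB


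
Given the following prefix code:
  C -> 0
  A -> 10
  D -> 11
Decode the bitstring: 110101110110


Decoding step by step:
Bits 11 -> D
Bits 0 -> C
Bits 10 -> A
Bits 11 -> D
Bits 10 -> A
Bits 11 -> D
Bits 0 -> C


Decoded message: DCADADC


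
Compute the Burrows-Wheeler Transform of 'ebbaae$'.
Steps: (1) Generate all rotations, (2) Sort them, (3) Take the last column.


Rotations (sorted):
  0: $ebbaae -> last char: e
  1: aae$ebb -> last char: b
  2: ae$ebba -> last char: a
  3: baae$eb -> last char: b
  4: bbaae$e -> last char: e
  5: e$ebbaa -> last char: a
  6: ebbaae$ -> last char: $


BWT = ebabea$


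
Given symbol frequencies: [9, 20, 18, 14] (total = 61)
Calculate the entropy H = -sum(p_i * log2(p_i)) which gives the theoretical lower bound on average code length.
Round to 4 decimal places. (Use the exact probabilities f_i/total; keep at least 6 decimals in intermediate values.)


Per-symbol terms -p_i * log2(p_i) with p_i = f_i/61:
  p = 9/61 = 0.147541: log2(p) = -2.760812, -p*log2(p) = 0.407333
  p = 20/61 = 0.327869: log2(p) = -1.608809, -p*log2(p) = 0.527478
  p = 18/61 = 0.295082: log2(p) = -1.760812, -p*log2(p) = 0.519584
  p = 14/61 = 0.229508: log2(p) = -2.123382, -p*log2(p) = 0.487334
H = 0.407333 + 0.527478 + 0.519584 + 0.487334 = 1.941729

H = 1.9417 bits/symbol


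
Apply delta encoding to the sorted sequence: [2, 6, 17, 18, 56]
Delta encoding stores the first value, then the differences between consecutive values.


First value: 2
Deltas:
  6 - 2 = 4
  17 - 6 = 11
  18 - 17 = 1
  56 - 18 = 38


Delta encoded: [2, 4, 11, 1, 38]


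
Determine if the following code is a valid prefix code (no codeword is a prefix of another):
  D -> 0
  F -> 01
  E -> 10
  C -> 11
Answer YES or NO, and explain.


Checking each pair (does one codeword prefix another?):
  D='0' vs F='01': prefix -- VIOLATION

NO -- this is NOT a valid prefix code. D (0) is a prefix of F (01).


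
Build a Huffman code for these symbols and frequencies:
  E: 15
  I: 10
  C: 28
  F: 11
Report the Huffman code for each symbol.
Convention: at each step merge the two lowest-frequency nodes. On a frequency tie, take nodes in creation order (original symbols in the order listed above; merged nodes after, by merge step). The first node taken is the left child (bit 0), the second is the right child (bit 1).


Huffman tree construction:
Step 1: Merge I(10) + F(11) = 21
Step 2: Merge E(15) + (I+F)(21) = 36
Step 3: Merge C(28) + (E+(I+F))(36) = 64
Read each symbol's code off the tree from the root (left child = 0, right child = 1).

Codes:
  E: 10 (length 2)
  I: 110 (length 3)
  C: 0 (length 1)
  F: 111 (length 3)
Average code length: 121/64 = 1.8906 bits/symbol


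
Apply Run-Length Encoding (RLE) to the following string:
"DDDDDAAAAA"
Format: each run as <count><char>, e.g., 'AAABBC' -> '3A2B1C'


Scanning runs left to right:
  i=0: run of 'D' x 5 -> '5D'
  i=5: run of 'A' x 5 -> '5A'

RLE = 5D5A


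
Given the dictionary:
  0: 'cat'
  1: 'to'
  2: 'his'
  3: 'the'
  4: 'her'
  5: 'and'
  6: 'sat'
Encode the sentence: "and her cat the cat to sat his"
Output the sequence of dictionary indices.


Look up each word in the dictionary:
  'and' -> 5
  'her' -> 4
  'cat' -> 0
  'the' -> 3
  'cat' -> 0
  'to' -> 1
  'sat' -> 6
  'his' -> 2

Encoded: [5, 4, 0, 3, 0, 1, 6, 2]


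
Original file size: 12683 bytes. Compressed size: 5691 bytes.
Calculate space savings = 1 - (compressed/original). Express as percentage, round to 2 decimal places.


ratio = compressed/original = 5691/12683 = 0.448711
savings = 1 - ratio = 1 - 0.448711 = 0.551289
as a percentage: 0.551289 * 100 = 55.13%

Space savings = 1 - 5691/12683 = 55.13%


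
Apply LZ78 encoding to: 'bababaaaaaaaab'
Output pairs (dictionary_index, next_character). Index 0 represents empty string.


LZ78 encoding steps:
Dictionary: {0: ''}
Step 1: w='' (idx 0), next='b' -> output (0, 'b'), add 'b' as idx 1
Step 2: w='' (idx 0), next='a' -> output (0, 'a'), add 'a' as idx 2
Step 3: w='b' (idx 1), next='a' -> output (1, 'a'), add 'ba' as idx 3
Step 4: w='ba' (idx 3), next='a' -> output (3, 'a'), add 'baa' as idx 4
Step 5: w='a' (idx 2), next='a' -> output (2, 'a'), add 'aa' as idx 5
Step 6: w='aa' (idx 5), next='a' -> output (5, 'a'), add 'aaa' as idx 6
Step 7: w='a' (idx 2), next='b' -> output (2, 'b'), add 'ab' as idx 7


Encoded: [(0, 'b'), (0, 'a'), (1, 'a'), (3, 'a'), (2, 'a'), (5, 'a'), (2, 'b')]


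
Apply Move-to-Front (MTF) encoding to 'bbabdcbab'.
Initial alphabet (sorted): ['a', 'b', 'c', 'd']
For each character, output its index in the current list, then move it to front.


MTF encoding:
'b': index 1 in ['a', 'b', 'c', 'd'] -> ['b', 'a', 'c', 'd']
'b': index 0 in ['b', 'a', 'c', 'd'] -> ['b', 'a', 'c', 'd']
'a': index 1 in ['b', 'a', 'c', 'd'] -> ['a', 'b', 'c', 'd']
'b': index 1 in ['a', 'b', 'c', 'd'] -> ['b', 'a', 'c', 'd']
'd': index 3 in ['b', 'a', 'c', 'd'] -> ['d', 'b', 'a', 'c']
'c': index 3 in ['d', 'b', 'a', 'c'] -> ['c', 'd', 'b', 'a']
'b': index 2 in ['c', 'd', 'b', 'a'] -> ['b', 'c', 'd', 'a']
'a': index 3 in ['b', 'c', 'd', 'a'] -> ['a', 'b', 'c', 'd']
'b': index 1 in ['a', 'b', 'c', 'd'] -> ['b', 'a', 'c', 'd']


Output: [1, 0, 1, 1, 3, 3, 2, 3, 1]


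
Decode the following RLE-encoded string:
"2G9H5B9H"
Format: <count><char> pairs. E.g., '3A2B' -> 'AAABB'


Expanding each <count><char> pair:
  2G -> 'GG'
  9H -> 'HHHHHHHHH'
  5B -> 'BBBBB'
  9H -> 'HHHHHHHHH'

Decoded = GGHHHHHHHHHBBBBBHHHHHHHHH


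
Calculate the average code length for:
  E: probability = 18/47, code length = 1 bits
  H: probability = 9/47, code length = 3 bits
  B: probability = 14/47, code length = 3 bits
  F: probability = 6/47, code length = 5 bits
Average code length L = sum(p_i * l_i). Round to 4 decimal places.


Weighted contributions p_i * l_i:
  E: (18/47) * 1 = 18/47
  H: (9/47) * 3 = 27/47
  B: (14/47) * 3 = 42/47
  F: (6/47) * 5 = 30/47
Sum = (18 + 27 + 42 + 30)/47 = 117/47

L = 117/47 = 2.4894 bits/symbol


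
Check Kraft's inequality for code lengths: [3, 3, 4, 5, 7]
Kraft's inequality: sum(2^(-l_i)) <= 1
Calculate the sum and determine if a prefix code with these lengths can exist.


Sum = 2^(-3) + 2^(-3) + 2^(-4) + 2^(-5) + 2^(-7)
    = 0.125 + 0.125 + 0.0625 + 0.03125 + 0.0078125
    = 45/128 = 0.3515625
Since 0.3515625 <= 1, Kraft's inequality IS satisfied.
A prefix code with these lengths CAN exist.

Kraft sum = 0.3515625. Satisfied.


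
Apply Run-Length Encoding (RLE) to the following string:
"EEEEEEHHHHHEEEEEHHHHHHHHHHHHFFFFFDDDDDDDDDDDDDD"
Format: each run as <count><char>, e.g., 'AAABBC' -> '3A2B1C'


Scanning runs left to right:
  i=0: run of 'E' x 6 -> '6E'
  i=6: run of 'H' x 5 -> '5H'
  i=11: run of 'E' x 5 -> '5E'
  i=16: run of 'H' x 12 -> '12H'
  i=28: run of 'F' x 5 -> '5F'
  i=33: run of 'D' x 14 -> '14D'

RLE = 6E5H5E12H5F14D


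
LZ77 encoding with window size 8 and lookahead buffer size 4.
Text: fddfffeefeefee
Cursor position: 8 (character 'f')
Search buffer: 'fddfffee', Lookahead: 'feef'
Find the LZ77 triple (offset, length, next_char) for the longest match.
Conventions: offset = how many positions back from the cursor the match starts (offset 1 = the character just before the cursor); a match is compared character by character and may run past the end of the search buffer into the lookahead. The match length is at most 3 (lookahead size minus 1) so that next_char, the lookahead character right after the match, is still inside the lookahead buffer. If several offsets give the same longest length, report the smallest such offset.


Try each offset into the search buffer:
  offset=1 (pos 7, char 'e'): match length 0
  offset=2 (pos 6, char 'e'): match length 0
  offset=3 (pos 5, char 'f'): match length 3
  offset=4 (pos 4, char 'f'): match length 1
  offset=5 (pos 3, char 'f'): match length 1
  offset=6 (pos 2, char 'd'): match length 0
  offset=7 (pos 1, char 'd'): match length 0
  offset=8 (pos 0, char 'f'): match length 1
Longest match has length 3 at offset 3.
next_char = character at position 8 + 3 = 11 -> 'f'

Best match: offset=3, length=3 (matching 'fee' starting at position 5)
LZ77 triple: (3, 3, 'f')


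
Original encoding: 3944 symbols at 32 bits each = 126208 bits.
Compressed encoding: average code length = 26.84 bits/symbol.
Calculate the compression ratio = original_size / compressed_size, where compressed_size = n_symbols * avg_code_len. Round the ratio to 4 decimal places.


original_size = n_symbols * orig_bits = 3944 * 32 = 126208 bits
compressed_size = n_symbols * avg_code_len = 3944 * 26.84 = 105856.96 bits
ratio = original_size / compressed_size = 126208 / 105856.96 = 1.1923

Compression ratio = 1.1923


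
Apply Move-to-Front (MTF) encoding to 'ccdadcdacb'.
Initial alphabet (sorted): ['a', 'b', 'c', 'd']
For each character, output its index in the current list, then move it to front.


MTF encoding:
'c': index 2 in ['a', 'b', 'c', 'd'] -> ['c', 'a', 'b', 'd']
'c': index 0 in ['c', 'a', 'b', 'd'] -> ['c', 'a', 'b', 'd']
'd': index 3 in ['c', 'a', 'b', 'd'] -> ['d', 'c', 'a', 'b']
'a': index 2 in ['d', 'c', 'a', 'b'] -> ['a', 'd', 'c', 'b']
'd': index 1 in ['a', 'd', 'c', 'b'] -> ['d', 'a', 'c', 'b']
'c': index 2 in ['d', 'a', 'c', 'b'] -> ['c', 'd', 'a', 'b']
'd': index 1 in ['c', 'd', 'a', 'b'] -> ['d', 'c', 'a', 'b']
'a': index 2 in ['d', 'c', 'a', 'b'] -> ['a', 'd', 'c', 'b']
'c': index 2 in ['a', 'd', 'c', 'b'] -> ['c', 'a', 'd', 'b']
'b': index 3 in ['c', 'a', 'd', 'b'] -> ['b', 'c', 'a', 'd']


Output: [2, 0, 3, 2, 1, 2, 1, 2, 2, 3]


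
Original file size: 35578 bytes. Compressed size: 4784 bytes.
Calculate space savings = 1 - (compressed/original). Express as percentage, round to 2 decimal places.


ratio = compressed/original = 4784/35578 = 0.134465
savings = 1 - ratio = 1 - 0.134465 = 0.865535
as a percentage: 0.865535 * 100 = 86.55%

Space savings = 1 - 4784/35578 = 86.55%


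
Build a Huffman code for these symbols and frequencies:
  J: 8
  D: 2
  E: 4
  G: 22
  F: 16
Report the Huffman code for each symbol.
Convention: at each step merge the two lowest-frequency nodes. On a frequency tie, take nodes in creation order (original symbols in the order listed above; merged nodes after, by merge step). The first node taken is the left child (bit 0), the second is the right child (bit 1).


Huffman tree construction:
Step 1: Merge D(2) + E(4) = 6
Step 2: Merge (D+E)(6) + J(8) = 14
Step 3: Merge ((D+E)+J)(14) + F(16) = 30
Step 4: Merge G(22) + (((D+E)+J)+F)(30) = 52
Read each symbol's code off the tree from the root (left child = 0, right child = 1).

Codes:
  J: 101 (length 3)
  D: 1000 (length 4)
  E: 1001 (length 4)
  G: 0 (length 1)
  F: 11 (length 2)
Average code length: 102/52 = 1.9615 bits/symbol


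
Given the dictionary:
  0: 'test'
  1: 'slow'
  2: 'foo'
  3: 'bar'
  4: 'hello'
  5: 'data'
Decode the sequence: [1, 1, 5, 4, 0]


Look up each index in the dictionary:
  1 -> 'slow'
  1 -> 'slow'
  5 -> 'data'
  4 -> 'hello'
  0 -> 'test'

Decoded: "slow slow data hello test"


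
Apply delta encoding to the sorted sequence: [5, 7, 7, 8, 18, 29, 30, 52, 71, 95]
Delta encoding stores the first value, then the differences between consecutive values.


First value: 5
Deltas:
  7 - 5 = 2
  7 - 7 = 0
  8 - 7 = 1
  18 - 8 = 10
  29 - 18 = 11
  30 - 29 = 1
  52 - 30 = 22
  71 - 52 = 19
  95 - 71 = 24


Delta encoded: [5, 2, 0, 1, 10, 11, 1, 22, 19, 24]


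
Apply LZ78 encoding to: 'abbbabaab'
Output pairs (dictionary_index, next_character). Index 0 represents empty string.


LZ78 encoding steps:
Dictionary: {0: ''}
Step 1: w='' (idx 0), next='a' -> output (0, 'a'), add 'a' as idx 1
Step 2: w='' (idx 0), next='b' -> output (0, 'b'), add 'b' as idx 2
Step 3: w='b' (idx 2), next='b' -> output (2, 'b'), add 'bb' as idx 3
Step 4: w='a' (idx 1), next='b' -> output (1, 'b'), add 'ab' as idx 4
Step 5: w='a' (idx 1), next='a' -> output (1, 'a'), add 'aa' as idx 5
Step 6: w='b' (idx 2), end of input -> output (2, '')


Encoded: [(0, 'a'), (0, 'b'), (2, 'b'), (1, 'b'), (1, 'a'), (2, '')]


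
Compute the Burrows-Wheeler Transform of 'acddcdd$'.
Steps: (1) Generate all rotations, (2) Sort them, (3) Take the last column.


Rotations (sorted):
  0: $acddcdd -> last char: d
  1: acddcdd$ -> last char: $
  2: cdd$acdd -> last char: d
  3: cddcdd$a -> last char: a
  4: d$acddcd -> last char: d
  5: dcdd$acd -> last char: d
  6: dd$acddc -> last char: c
  7: ddcdd$ac -> last char: c


BWT = d$daddcc


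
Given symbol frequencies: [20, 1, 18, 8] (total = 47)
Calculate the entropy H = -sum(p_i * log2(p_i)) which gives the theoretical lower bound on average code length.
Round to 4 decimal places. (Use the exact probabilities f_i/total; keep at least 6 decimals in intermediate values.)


Per-symbol terms -p_i * log2(p_i) with p_i = f_i/47:
  p = 20/47 = 0.425532: log2(p) = -1.232661, -p*log2(p) = 0.524536
  p = 1/47 = 0.021277: log2(p) = -5.554589, -p*log2(p) = 0.118183
  p = 18/47 = 0.382979: log2(p) = -1.384664, -p*log2(p) = 0.530297
  p = 8/47 = 0.170213: log2(p) = -2.554589, -p*log2(p) = 0.434824
H = 0.524536 + 0.118183 + 0.530297 + 0.434824 = 1.607840

H = 1.6078 bits/symbol


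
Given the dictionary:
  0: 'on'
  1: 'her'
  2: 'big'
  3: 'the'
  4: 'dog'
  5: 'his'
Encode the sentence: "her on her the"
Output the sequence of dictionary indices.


Look up each word in the dictionary:
  'her' -> 1
  'on' -> 0
  'her' -> 1
  'the' -> 3

Encoded: [1, 0, 1, 3]


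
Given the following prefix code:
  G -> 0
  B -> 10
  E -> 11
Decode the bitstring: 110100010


Decoding step by step:
Bits 11 -> E
Bits 0 -> G
Bits 10 -> B
Bits 0 -> G
Bits 0 -> G
Bits 10 -> B


Decoded message: EGBGGB


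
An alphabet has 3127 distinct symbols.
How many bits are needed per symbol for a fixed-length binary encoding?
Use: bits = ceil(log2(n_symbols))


log2(3127) = 11.6106
Bracket: 2^11 = 2048 < 3127 <= 2^12 = 4096
So ceil(log2(3127)) = 12

bits = ceil(log2(3127)) = ceil(11.6106) = 12 bits


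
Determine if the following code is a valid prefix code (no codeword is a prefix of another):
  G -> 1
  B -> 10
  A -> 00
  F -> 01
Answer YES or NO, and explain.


Checking each pair (does one codeword prefix another?):
  G='1' vs B='10': prefix -- VIOLATION

NO -- this is NOT a valid prefix code. G (1) is a prefix of B (10).


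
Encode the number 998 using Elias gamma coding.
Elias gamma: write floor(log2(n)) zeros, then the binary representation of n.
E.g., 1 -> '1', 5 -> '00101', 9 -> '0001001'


num_bits = floor(log2(998)) + 1 = 10
leading_zeros = num_bits - 1 = 9
binary(998) = 1111100110

Elias gamma(998) = '000000000' + '1111100110' = 0000000001111100110 (19 bits)


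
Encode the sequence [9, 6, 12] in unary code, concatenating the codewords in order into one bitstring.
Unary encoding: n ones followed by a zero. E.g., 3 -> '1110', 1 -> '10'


Encode each number as n ones followed by a terminating 0:
  9 -> 1111111110 (10 bits)
  6 -> 1111110 (7 bits)
  12 -> 1111111111110 (13 bits)
Total length = 10 + 7 + 13 = 30 bits.

Unary([9, 6, 12]) = 111111111011111101111111111110 (30 bits)


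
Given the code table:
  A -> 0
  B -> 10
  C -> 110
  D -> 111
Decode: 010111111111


Decoding:
0 -> A
10 -> B
111 -> D
111 -> D
111 -> D


Result: ABDDD


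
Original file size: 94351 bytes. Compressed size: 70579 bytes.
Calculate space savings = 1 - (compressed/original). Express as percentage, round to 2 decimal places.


ratio = compressed/original = 70579/94351 = 0.748047
savings = 1 - ratio = 1 - 0.748047 = 0.251953
as a percentage: 0.251953 * 100 = 25.2%

Space savings = 1 - 70579/94351 = 25.2%


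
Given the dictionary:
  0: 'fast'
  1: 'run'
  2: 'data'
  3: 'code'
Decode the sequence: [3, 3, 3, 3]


Look up each index in the dictionary:
  3 -> 'code'
  3 -> 'code'
  3 -> 'code'
  3 -> 'code'

Decoded: "code code code code"


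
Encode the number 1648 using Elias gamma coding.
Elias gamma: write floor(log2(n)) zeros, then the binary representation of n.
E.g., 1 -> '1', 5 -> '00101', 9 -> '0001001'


num_bits = floor(log2(1648)) + 1 = 11
leading_zeros = num_bits - 1 = 10
binary(1648) = 11001110000

Elias gamma(1648) = '0000000000' + '11001110000' = 000000000011001110000 (21 bits)


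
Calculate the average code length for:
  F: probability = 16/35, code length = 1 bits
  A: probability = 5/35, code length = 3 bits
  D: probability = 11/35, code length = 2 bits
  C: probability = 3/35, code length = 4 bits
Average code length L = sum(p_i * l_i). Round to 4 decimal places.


Weighted contributions p_i * l_i:
  F: (16/35) * 1 = 16/35
  A: (5/35) * 3 = 15/35
  D: (11/35) * 2 = 22/35
  C: (3/35) * 4 = 12/35
Sum = (16 + 15 + 22 + 12)/35 = 65/35

L = 65/35 = 1.8571 bits/symbol


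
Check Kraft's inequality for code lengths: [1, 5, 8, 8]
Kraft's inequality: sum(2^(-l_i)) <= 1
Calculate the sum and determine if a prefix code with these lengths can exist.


Sum = 2^(-1) + 2^(-5) + 2^(-8) + 2^(-8)
    = 0.5 + 0.03125 + 0.00390625 + 0.00390625
    = 138/256 = 0.5390625
Since 0.5390625 <= 1, Kraft's inequality IS satisfied.
A prefix code with these lengths CAN exist.

Kraft sum = 0.5390625. Satisfied.


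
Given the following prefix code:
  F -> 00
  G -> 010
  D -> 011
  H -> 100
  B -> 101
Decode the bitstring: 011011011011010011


Decoding step by step:
Bits 011 -> D
Bits 011 -> D
Bits 011 -> D
Bits 011 -> D
Bits 010 -> G
Bits 011 -> D


Decoded message: DDDDGD


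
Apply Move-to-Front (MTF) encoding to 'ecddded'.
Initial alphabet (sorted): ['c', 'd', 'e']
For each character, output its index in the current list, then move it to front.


MTF encoding:
'e': index 2 in ['c', 'd', 'e'] -> ['e', 'c', 'd']
'c': index 1 in ['e', 'c', 'd'] -> ['c', 'e', 'd']
'd': index 2 in ['c', 'e', 'd'] -> ['d', 'c', 'e']
'd': index 0 in ['d', 'c', 'e'] -> ['d', 'c', 'e']
'd': index 0 in ['d', 'c', 'e'] -> ['d', 'c', 'e']
'e': index 2 in ['d', 'c', 'e'] -> ['e', 'd', 'c']
'd': index 1 in ['e', 'd', 'c'] -> ['d', 'e', 'c']


Output: [2, 1, 2, 0, 0, 2, 1]


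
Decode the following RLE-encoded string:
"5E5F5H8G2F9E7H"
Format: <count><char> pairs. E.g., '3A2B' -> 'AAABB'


Expanding each <count><char> pair:
  5E -> 'EEEEE'
  5F -> 'FFFFF'
  5H -> 'HHHHH'
  8G -> 'GGGGGGGG'
  2F -> 'FF'
  9E -> 'EEEEEEEEE'
  7H -> 'HHHHHHH'

Decoded = EEEEEFFFFFHHHHHGGGGGGGGFFEEEEEEEEEHHHHHHH


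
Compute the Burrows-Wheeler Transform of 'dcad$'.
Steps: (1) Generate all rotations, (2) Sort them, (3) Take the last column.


Rotations (sorted):
  0: $dcad -> last char: d
  1: ad$dc -> last char: c
  2: cad$d -> last char: d
  3: d$dca -> last char: a
  4: dcad$ -> last char: $


BWT = dcda$


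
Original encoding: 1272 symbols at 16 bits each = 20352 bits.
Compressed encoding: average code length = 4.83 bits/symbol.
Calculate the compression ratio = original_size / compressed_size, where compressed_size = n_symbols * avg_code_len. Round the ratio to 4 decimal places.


original_size = n_symbols * orig_bits = 1272 * 16 = 20352 bits
compressed_size = n_symbols * avg_code_len = 1272 * 4.83 = 6143.76 bits
ratio = original_size / compressed_size = 20352 / 6143.76 = 3.3126

Compression ratio = 3.3126


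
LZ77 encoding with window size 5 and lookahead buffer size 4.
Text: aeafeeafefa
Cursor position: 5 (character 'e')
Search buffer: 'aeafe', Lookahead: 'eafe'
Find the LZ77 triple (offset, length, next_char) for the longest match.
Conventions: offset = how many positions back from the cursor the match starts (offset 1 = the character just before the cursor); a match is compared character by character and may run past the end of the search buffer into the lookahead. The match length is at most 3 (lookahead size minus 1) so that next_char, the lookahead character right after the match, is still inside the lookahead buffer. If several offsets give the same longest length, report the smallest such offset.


Try each offset into the search buffer:
  offset=1 (pos 4, char 'e'): match length 1
  offset=2 (pos 3, char 'f'): match length 0
  offset=3 (pos 2, char 'a'): match length 0
  offset=4 (pos 1, char 'e'): match length 3
  offset=5 (pos 0, char 'a'): match length 0
Longest match has length 3 at offset 4.
next_char = character at position 5 + 3 = 8 -> 'e'

Best match: offset=4, length=3 (matching 'eaf' starting at position 1)
LZ77 triple: (4, 3, 'e')


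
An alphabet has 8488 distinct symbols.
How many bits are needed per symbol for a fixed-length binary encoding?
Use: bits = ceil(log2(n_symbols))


log2(8488) = 13.0512
Bracket: 2^13 = 8192 < 8488 <= 2^14 = 16384
So ceil(log2(8488)) = 14

bits = ceil(log2(8488)) = ceil(13.0512) = 14 bits


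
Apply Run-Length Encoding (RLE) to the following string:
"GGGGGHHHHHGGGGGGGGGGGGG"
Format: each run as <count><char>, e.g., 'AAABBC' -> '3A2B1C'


Scanning runs left to right:
  i=0: run of 'G' x 5 -> '5G'
  i=5: run of 'H' x 5 -> '5H'
  i=10: run of 'G' x 13 -> '13G'

RLE = 5G5H13G


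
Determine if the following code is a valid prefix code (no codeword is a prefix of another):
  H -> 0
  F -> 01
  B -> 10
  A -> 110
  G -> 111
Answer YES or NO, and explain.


Checking each pair (does one codeword prefix another?):
  H='0' vs F='01': prefix -- VIOLATION

NO -- this is NOT a valid prefix code. H (0) is a prefix of F (01).


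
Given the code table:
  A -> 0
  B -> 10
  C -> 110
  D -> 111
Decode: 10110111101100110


Decoding:
10 -> B
110 -> C
111 -> D
10 -> B
110 -> C
0 -> A
110 -> C


Result: BCDBCAC


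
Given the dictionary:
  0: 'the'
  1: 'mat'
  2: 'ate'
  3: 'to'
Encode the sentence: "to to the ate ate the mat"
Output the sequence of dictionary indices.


Look up each word in the dictionary:
  'to' -> 3
  'to' -> 3
  'the' -> 0
  'ate' -> 2
  'ate' -> 2
  'the' -> 0
  'mat' -> 1

Encoded: [3, 3, 0, 2, 2, 0, 1]


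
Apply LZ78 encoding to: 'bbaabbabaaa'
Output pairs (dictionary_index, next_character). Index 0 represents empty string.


LZ78 encoding steps:
Dictionary: {0: ''}
Step 1: w='' (idx 0), next='b' -> output (0, 'b'), add 'b' as idx 1
Step 2: w='b' (idx 1), next='a' -> output (1, 'a'), add 'ba' as idx 2
Step 3: w='' (idx 0), next='a' -> output (0, 'a'), add 'a' as idx 3
Step 4: w='b' (idx 1), next='b' -> output (1, 'b'), add 'bb' as idx 4
Step 5: w='a' (idx 3), next='b' -> output (3, 'b'), add 'ab' as idx 5
Step 6: w='a' (idx 3), next='a' -> output (3, 'a'), add 'aa' as idx 6
Step 7: w='a' (idx 3), end of input -> output (3, '')


Encoded: [(0, 'b'), (1, 'a'), (0, 'a'), (1, 'b'), (3, 'b'), (3, 'a'), (3, '')]


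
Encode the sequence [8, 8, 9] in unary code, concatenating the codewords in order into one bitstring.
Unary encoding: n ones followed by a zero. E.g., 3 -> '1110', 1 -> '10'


Encode each number as n ones followed by a terminating 0:
  8 -> 111111110 (9 bits)
  8 -> 111111110 (9 bits)
  9 -> 1111111110 (10 bits)
Total length = 9 + 9 + 10 = 28 bits.

Unary([8, 8, 9]) = 1111111101111111101111111110 (28 bits)


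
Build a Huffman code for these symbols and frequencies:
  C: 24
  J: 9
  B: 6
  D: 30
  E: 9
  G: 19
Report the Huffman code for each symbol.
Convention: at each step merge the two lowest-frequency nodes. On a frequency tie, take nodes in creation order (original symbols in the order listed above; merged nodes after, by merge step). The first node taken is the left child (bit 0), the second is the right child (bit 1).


Huffman tree construction:
Step 1: Merge B(6) + J(9) = 15
Step 2: Merge E(9) + (B+J)(15) = 24
Step 3: Merge G(19) + C(24) = 43
Step 4: Merge (E+(B+J))(24) + D(30) = 54
Step 5: Merge (G+C)(43) + ((E+(B+J))+D)(54) = 97
Read each symbol's code off the tree from the root (left child = 0, right child = 1).

Codes:
  C: 01 (length 2)
  J: 1011 (length 4)
  B: 1010 (length 4)
  D: 11 (length 2)
  E: 100 (length 3)
  G: 00 (length 2)
Average code length: 233/97 = 2.4021 bits/symbol


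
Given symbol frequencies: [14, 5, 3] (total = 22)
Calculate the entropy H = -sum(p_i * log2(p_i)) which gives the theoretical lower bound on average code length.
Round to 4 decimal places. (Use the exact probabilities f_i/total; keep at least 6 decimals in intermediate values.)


Per-symbol terms -p_i * log2(p_i) with p_i = f_i/22:
  p = 14/22 = 0.636364: log2(p) = -0.652077, -p*log2(p) = 0.414958
  p = 5/22 = 0.227273: log2(p) = -2.137504, -p*log2(p) = 0.485796
  p = 3/22 = 0.136364: log2(p) = -2.874469, -p*log2(p) = 0.391973
H = 0.414958 + 0.485796 + 0.391973 = 1.292727

H = 1.2927 bits/symbol


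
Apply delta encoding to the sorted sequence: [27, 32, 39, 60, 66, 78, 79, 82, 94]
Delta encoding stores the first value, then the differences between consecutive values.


First value: 27
Deltas:
  32 - 27 = 5
  39 - 32 = 7
  60 - 39 = 21
  66 - 60 = 6
  78 - 66 = 12
  79 - 78 = 1
  82 - 79 = 3
  94 - 82 = 12


Delta encoded: [27, 5, 7, 21, 6, 12, 1, 3, 12]


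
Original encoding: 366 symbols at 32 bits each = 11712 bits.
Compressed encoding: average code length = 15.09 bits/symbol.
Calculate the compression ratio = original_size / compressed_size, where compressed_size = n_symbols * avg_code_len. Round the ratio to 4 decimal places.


original_size = n_symbols * orig_bits = 366 * 32 = 11712 bits
compressed_size = n_symbols * avg_code_len = 366 * 15.09 = 5522.94 bits
ratio = original_size / compressed_size = 11712 / 5522.94 = 2.1206

Compression ratio = 2.1206


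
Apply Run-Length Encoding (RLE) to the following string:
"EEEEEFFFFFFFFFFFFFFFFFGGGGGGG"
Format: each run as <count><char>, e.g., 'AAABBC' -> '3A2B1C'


Scanning runs left to right:
  i=0: run of 'E' x 5 -> '5E'
  i=5: run of 'F' x 17 -> '17F'
  i=22: run of 'G' x 7 -> '7G'

RLE = 5E17F7G


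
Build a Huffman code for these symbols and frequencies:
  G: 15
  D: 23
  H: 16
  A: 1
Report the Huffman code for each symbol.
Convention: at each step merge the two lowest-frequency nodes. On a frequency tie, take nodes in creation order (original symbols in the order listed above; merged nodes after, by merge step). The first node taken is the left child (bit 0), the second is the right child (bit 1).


Huffman tree construction:
Step 1: Merge A(1) + G(15) = 16
Step 2: Merge H(16) + (A+G)(16) = 32
Step 3: Merge D(23) + (H+(A+G))(32) = 55
Read each symbol's code off the tree from the root (left child = 0, right child = 1).

Codes:
  G: 111 (length 3)
  D: 0 (length 1)
  H: 10 (length 2)
  A: 110 (length 3)
Average code length: 103/55 = 1.8727 bits/symbol


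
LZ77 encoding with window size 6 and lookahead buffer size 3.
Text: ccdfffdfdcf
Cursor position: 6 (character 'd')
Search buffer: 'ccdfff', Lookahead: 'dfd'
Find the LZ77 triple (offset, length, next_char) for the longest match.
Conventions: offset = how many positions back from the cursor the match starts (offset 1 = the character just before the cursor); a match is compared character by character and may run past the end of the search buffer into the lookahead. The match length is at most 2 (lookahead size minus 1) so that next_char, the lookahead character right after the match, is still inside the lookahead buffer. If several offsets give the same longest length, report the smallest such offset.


Try each offset into the search buffer:
  offset=1 (pos 5, char 'f'): match length 0
  offset=2 (pos 4, char 'f'): match length 0
  offset=3 (pos 3, char 'f'): match length 0
  offset=4 (pos 2, char 'd'): match length 2
  offset=5 (pos 1, char 'c'): match length 0
  offset=6 (pos 0, char 'c'): match length 0
Longest match has length 2 at offset 4.
next_char = character at position 6 + 2 = 8 -> 'd'

Best match: offset=4, length=2 (matching 'df' starting at position 2)
LZ77 triple: (4, 2, 'd')


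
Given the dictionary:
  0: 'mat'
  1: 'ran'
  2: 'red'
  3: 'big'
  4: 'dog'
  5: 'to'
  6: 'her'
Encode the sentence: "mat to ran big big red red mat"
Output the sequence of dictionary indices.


Look up each word in the dictionary:
  'mat' -> 0
  'to' -> 5
  'ran' -> 1
  'big' -> 3
  'big' -> 3
  'red' -> 2
  'red' -> 2
  'mat' -> 0

Encoded: [0, 5, 1, 3, 3, 2, 2, 0]


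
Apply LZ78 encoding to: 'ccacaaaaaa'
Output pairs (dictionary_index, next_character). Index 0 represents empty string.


LZ78 encoding steps:
Dictionary: {0: ''}
Step 1: w='' (idx 0), next='c' -> output (0, 'c'), add 'c' as idx 1
Step 2: w='c' (idx 1), next='a' -> output (1, 'a'), add 'ca' as idx 2
Step 3: w='ca' (idx 2), next='a' -> output (2, 'a'), add 'caa' as idx 3
Step 4: w='' (idx 0), next='a' -> output (0, 'a'), add 'a' as idx 4
Step 5: w='a' (idx 4), next='a' -> output (4, 'a'), add 'aa' as idx 5
Step 6: w='a' (idx 4), end of input -> output (4, '')


Encoded: [(0, 'c'), (1, 'a'), (2, 'a'), (0, 'a'), (4, 'a'), (4, '')]


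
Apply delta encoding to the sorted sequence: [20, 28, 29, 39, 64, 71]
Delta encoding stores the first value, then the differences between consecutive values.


First value: 20
Deltas:
  28 - 20 = 8
  29 - 28 = 1
  39 - 29 = 10
  64 - 39 = 25
  71 - 64 = 7


Delta encoded: [20, 8, 1, 10, 25, 7]


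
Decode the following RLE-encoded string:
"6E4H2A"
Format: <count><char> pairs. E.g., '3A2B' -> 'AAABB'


Expanding each <count><char> pair:
  6E -> 'EEEEEE'
  4H -> 'HHHH'
  2A -> 'AA'

Decoded = EEEEEEHHHHAA


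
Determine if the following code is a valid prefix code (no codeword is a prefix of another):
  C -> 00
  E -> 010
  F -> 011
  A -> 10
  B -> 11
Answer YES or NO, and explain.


Checking each pair (does one codeword prefix another?):
  C='00' vs E='010': no prefix
  C='00' vs F='011': no prefix
  C='00' vs A='10': no prefix
  C='00' vs B='11': no prefix
  E='010' vs C='00': no prefix
  E='010' vs F='011': no prefix
  E='010' vs A='10': no prefix
  E='010' vs B='11': no prefix
  F='011' vs C='00': no prefix
  F='011' vs E='010': no prefix
  F='011' vs A='10': no prefix
  F='011' vs B='11': no prefix
  A='10' vs C='00': no prefix
  A='10' vs E='010': no prefix
  A='10' vs F='011': no prefix
  A='10' vs B='11': no prefix
  B='11' vs C='00': no prefix
  B='11' vs E='010': no prefix
  B='11' vs F='011': no prefix
  B='11' vs A='10': no prefix
No violation found over all pairs.

YES -- this is a valid prefix code. No codeword is a prefix of any other codeword.


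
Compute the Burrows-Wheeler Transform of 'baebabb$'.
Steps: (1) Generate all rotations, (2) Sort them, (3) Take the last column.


Rotations (sorted):
  0: $baebabb -> last char: b
  1: abb$baeb -> last char: b
  2: aebabb$b -> last char: b
  3: b$baebab -> last char: b
  4: babb$bae -> last char: e
  5: baebabb$ -> last char: $
  6: bb$baeba -> last char: a
  7: ebabb$ba -> last char: a


BWT = bbbbe$aa


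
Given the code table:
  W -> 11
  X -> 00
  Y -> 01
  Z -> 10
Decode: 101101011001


Decoding:
10 -> Z
11 -> W
01 -> Y
01 -> Y
10 -> Z
01 -> Y


Result: ZWYYZY


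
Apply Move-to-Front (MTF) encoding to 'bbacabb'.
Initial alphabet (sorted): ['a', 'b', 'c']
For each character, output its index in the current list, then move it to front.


MTF encoding:
'b': index 1 in ['a', 'b', 'c'] -> ['b', 'a', 'c']
'b': index 0 in ['b', 'a', 'c'] -> ['b', 'a', 'c']
'a': index 1 in ['b', 'a', 'c'] -> ['a', 'b', 'c']
'c': index 2 in ['a', 'b', 'c'] -> ['c', 'a', 'b']
'a': index 1 in ['c', 'a', 'b'] -> ['a', 'c', 'b']
'b': index 2 in ['a', 'c', 'b'] -> ['b', 'a', 'c']
'b': index 0 in ['b', 'a', 'c'] -> ['b', 'a', 'c']


Output: [1, 0, 1, 2, 1, 2, 0]


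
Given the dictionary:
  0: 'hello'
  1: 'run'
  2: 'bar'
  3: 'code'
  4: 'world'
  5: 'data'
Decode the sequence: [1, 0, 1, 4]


Look up each index in the dictionary:
  1 -> 'run'
  0 -> 'hello'
  1 -> 'run'
  4 -> 'world'

Decoded: "run hello run world"


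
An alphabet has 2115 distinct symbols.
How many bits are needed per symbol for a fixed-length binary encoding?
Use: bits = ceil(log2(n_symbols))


log2(2115) = 11.0464
Bracket: 2^11 = 2048 < 2115 <= 2^12 = 4096
So ceil(log2(2115)) = 12

bits = ceil(log2(2115)) = ceil(11.0464) = 12 bits


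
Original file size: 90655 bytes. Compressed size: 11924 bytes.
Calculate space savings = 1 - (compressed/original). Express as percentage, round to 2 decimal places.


ratio = compressed/original = 11924/90655 = 0.131532
savings = 1 - ratio = 1 - 0.131532 = 0.868468
as a percentage: 0.868468 * 100 = 86.85%

Space savings = 1 - 11924/90655 = 86.85%


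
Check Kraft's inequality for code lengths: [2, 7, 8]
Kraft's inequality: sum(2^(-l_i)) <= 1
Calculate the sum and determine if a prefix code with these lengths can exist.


Sum = 2^(-2) + 2^(-7) + 2^(-8)
    = 0.25 + 0.0078125 + 0.00390625
    = 67/256 = 0.26171875
Since 0.26171875 <= 1, Kraft's inequality IS satisfied.
A prefix code with these lengths CAN exist.

Kraft sum = 0.26171875. Satisfied.


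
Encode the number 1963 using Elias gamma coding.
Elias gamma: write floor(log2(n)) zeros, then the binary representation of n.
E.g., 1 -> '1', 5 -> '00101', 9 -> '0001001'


num_bits = floor(log2(1963)) + 1 = 11
leading_zeros = num_bits - 1 = 10
binary(1963) = 11110101011

Elias gamma(1963) = '0000000000' + '11110101011' = 000000000011110101011 (21 bits)


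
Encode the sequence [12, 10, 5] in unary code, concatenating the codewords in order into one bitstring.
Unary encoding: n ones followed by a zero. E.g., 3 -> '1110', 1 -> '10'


Encode each number as n ones followed by a terminating 0:
  12 -> 1111111111110 (13 bits)
  10 -> 11111111110 (11 bits)
  5 -> 111110 (6 bits)
Total length = 13 + 11 + 6 = 30 bits.

Unary([12, 10, 5]) = 111111111111011111111110111110 (30 bits)


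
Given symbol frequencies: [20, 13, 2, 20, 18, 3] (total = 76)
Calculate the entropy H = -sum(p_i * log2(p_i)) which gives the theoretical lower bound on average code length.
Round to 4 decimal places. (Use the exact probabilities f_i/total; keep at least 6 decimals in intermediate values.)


Per-symbol terms -p_i * log2(p_i) with p_i = f_i/76:
  p = 20/76 = 0.263158: log2(p) = -1.925999, -p*log2(p) = 0.506842
  p = 13/76 = 0.171053: log2(p) = -2.547488, -p*log2(p) = 0.435754
  p = 2/76 = 0.026316: log2(p) = -5.247928, -p*log2(p) = 0.138103
  p = 20/76 = 0.263158: log2(p) = -1.925999, -p*log2(p) = 0.506842
  p = 18/76 = 0.236842: log2(p) = -2.078003, -p*log2(p) = 0.492158
  p = 3/76 = 0.039474: log2(p) = -4.662965, -p*log2(p) = 0.184064
H = 0.506842 + 0.435754 + 0.138103 + 0.506842 + 0.492158 + 0.184064 = 2.263763

H = 2.2638 bits/symbol


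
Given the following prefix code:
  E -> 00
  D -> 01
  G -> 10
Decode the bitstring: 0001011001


Decoding step by step:
Bits 00 -> E
Bits 01 -> D
Bits 01 -> D
Bits 10 -> G
Bits 01 -> D


Decoded message: EDDGD


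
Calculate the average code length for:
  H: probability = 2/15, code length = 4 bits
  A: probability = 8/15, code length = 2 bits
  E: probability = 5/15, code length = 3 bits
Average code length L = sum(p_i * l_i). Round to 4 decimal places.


Weighted contributions p_i * l_i:
  H: (2/15) * 4 = 8/15
  A: (8/15) * 2 = 16/15
  E: (5/15) * 3 = 15/15
Sum = (8 + 16 + 15)/15 = 39/15

L = 39/15 = 2.6000 bits/symbol


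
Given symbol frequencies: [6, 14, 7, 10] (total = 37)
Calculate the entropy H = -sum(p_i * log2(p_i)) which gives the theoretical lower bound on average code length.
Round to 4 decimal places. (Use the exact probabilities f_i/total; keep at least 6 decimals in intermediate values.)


Per-symbol terms -p_i * log2(p_i) with p_i = f_i/37:
  p = 6/37 = 0.162162: log2(p) = -2.624491, -p*log2(p) = 0.425593
  p = 14/37 = 0.378378: log2(p) = -1.402098, -p*log2(p) = 0.530524
  p = 7/37 = 0.189189: log2(p) = -2.402098, -p*log2(p) = 0.454451
  p = 10/37 = 0.270270: log2(p) = -1.887525, -p*log2(p) = 0.510142
H = 0.425593 + 0.530524 + 0.454451 + 0.510142 = 1.920710

H = 1.9207 bits/symbol


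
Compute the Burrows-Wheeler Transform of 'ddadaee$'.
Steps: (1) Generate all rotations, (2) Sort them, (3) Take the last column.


Rotations (sorted):
  0: $ddadaee -> last char: e
  1: adaee$dd -> last char: d
  2: aee$ddad -> last char: d
  3: dadaee$d -> last char: d
  4: daee$dda -> last char: a
  5: ddadaee$ -> last char: $
  6: e$ddadae -> last char: e
  7: ee$ddada -> last char: a


BWT = eddda$ea


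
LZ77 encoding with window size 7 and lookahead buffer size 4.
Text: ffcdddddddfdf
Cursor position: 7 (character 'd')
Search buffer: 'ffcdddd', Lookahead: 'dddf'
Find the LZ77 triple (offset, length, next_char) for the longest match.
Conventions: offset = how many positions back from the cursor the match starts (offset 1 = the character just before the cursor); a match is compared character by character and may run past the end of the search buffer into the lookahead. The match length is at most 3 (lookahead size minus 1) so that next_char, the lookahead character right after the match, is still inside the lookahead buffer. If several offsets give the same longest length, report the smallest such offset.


Try each offset into the search buffer:
  offset=1 (pos 6, char 'd'): match length 3
  offset=2 (pos 5, char 'd'): match length 3
  offset=3 (pos 4, char 'd'): match length 3
  offset=4 (pos 3, char 'd'): match length 3
  offset=5 (pos 2, char 'c'): match length 0
  offset=6 (pos 1, char 'f'): match length 0
  offset=7 (pos 0, char 'f'): match length 0
Longest match has length 3, found at offsets 1, 2, 3, 4; take the smallest, offset 1.
next_char = character at position 7 + 3 = 10 -> 'f'

Best match: offset=1, length=3 (matching 'ddd' starting at position 6)
LZ77 triple: (1, 3, 'f')


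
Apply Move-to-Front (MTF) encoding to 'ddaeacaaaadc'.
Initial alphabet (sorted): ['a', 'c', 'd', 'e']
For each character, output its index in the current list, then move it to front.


MTF encoding:
'd': index 2 in ['a', 'c', 'd', 'e'] -> ['d', 'a', 'c', 'e']
'd': index 0 in ['d', 'a', 'c', 'e'] -> ['d', 'a', 'c', 'e']
'a': index 1 in ['d', 'a', 'c', 'e'] -> ['a', 'd', 'c', 'e']
'e': index 3 in ['a', 'd', 'c', 'e'] -> ['e', 'a', 'd', 'c']
'a': index 1 in ['e', 'a', 'd', 'c'] -> ['a', 'e', 'd', 'c']
'c': index 3 in ['a', 'e', 'd', 'c'] -> ['c', 'a', 'e', 'd']
'a': index 1 in ['c', 'a', 'e', 'd'] -> ['a', 'c', 'e', 'd']
'a': index 0 in ['a', 'c', 'e', 'd'] -> ['a', 'c', 'e', 'd']
'a': index 0 in ['a', 'c', 'e', 'd'] -> ['a', 'c', 'e', 'd']
'a': index 0 in ['a', 'c', 'e', 'd'] -> ['a', 'c', 'e', 'd']
'd': index 3 in ['a', 'c', 'e', 'd'] -> ['d', 'a', 'c', 'e']
'c': index 2 in ['d', 'a', 'c', 'e'] -> ['c', 'd', 'a', 'e']


Output: [2, 0, 1, 3, 1, 3, 1, 0, 0, 0, 3, 2]


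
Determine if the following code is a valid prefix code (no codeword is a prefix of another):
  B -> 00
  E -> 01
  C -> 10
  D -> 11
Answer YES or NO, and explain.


Checking each pair (does one codeword prefix another?):
  B='00' vs E='01': no prefix
  B='00' vs C='10': no prefix
  B='00' vs D='11': no prefix
  E='01' vs B='00': no prefix
  E='01' vs C='10': no prefix
  E='01' vs D='11': no prefix
  C='10' vs B='00': no prefix
  C='10' vs E='01': no prefix
  C='10' vs D='11': no prefix
  D='11' vs B='00': no prefix
  D='11' vs E='01': no prefix
  D='11' vs C='10': no prefix
No violation found over all pairs.

YES -- this is a valid prefix code. No codeword is a prefix of any other codeword.
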